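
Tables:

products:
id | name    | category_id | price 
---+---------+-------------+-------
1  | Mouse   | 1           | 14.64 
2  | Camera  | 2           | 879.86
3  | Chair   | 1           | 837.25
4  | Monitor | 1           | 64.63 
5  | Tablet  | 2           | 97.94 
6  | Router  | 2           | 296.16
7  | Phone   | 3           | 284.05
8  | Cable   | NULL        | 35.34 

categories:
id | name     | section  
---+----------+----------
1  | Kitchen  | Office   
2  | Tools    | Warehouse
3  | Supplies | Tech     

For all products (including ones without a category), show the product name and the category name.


LEFT JOIN keeps every row from products (the left table); where category_id has no match in categories, the category columns become NULL. Walk through each product:
  - product 1 (Mouse): category_id=1 -> matches Kitchen
  - product 2 (Camera): category_id=2 -> matches Tools
  - product 3 (Chair): category_id=1 -> matches Kitchen
  - product 4 (Monitor): category_id=1 -> matches Kitchen
  - product 5 (Tablet): category_id=2 -> matches Tools
  - product 6 (Router): category_id=2 -> matches Tools
  - product 7 (Phone): category_id=3 -> matches Supplies
  - product 8 (Cable): category_id=NULL, no match -> kept with NULL
All 8 rows appear; 1 has NULL category.

SQL:
SELECT a.name, b.name AS category
FROM products a
LEFT JOIN categories b ON a.category_id = b.id

Result:
name    | category
--------+---------
Mouse   | Kitchen 
Camera  | Tools   
Chair   | Kitchen 
Monitor | Kitchen 
Tablet  | Tools   
Router  | Tools   
Phone   | Supplies
Cable   | NULL    


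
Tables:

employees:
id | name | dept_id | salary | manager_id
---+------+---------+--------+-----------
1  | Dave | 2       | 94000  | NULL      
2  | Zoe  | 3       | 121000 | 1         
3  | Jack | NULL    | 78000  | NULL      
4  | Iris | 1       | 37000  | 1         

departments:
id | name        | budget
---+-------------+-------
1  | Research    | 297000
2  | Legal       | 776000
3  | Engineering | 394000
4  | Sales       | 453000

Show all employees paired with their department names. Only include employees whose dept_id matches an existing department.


INNER JOIN keeps only employees rows whose dept_id matches an id in departments. Walk through each employee:
  - employee 1 (Dave): dept_id=2 -> matches Legal
  - employee 2 (Zoe): dept_id=3 -> matches Engineering
  - employee 3 (Jack): dept_id=NULL, no match -> dropped
  - employee 4 (Iris): dept_id=1 -> matches Research
So 1 of 4 rows is dropped.

SQL:
SELECT a.name, b.name AS department
FROM employees a
INNER JOIN departments b ON a.dept_id = b.id

Result:
name | department 
-----+------------
Dave | Legal      
Zoe  | Engineering
Iris | Research   


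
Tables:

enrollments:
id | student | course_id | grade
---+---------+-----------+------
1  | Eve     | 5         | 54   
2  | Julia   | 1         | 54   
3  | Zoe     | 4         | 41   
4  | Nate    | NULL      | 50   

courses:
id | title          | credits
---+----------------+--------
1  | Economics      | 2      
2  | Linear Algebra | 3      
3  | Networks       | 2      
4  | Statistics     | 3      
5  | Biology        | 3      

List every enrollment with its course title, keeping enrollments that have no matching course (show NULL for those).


LEFT JOIN keeps every row from enrollments (the left table); where course_id has no match in courses, the course columns become NULL. Walk through each enrollment:
  - enrollment 1 (Eve): course_id=5 -> matches Biology
  - enrollment 2 (Julia): course_id=1 -> matches Economics
  - enrollment 3 (Zoe): course_id=4 -> matches Statistics
  - enrollment 4 (Nate): course_id=NULL, no match -> kept with NULL
All 4 rows appear; 1 has NULL course.

SQL:
SELECT a.student, b.title AS course
FROM enrollments a
LEFT JOIN courses b ON a.course_id = b.id

Result:
student | course    
--------+-----------
Eve     | Biology   
Julia   | Economics 
Zoe     | Statistics
Nate    | NULL      


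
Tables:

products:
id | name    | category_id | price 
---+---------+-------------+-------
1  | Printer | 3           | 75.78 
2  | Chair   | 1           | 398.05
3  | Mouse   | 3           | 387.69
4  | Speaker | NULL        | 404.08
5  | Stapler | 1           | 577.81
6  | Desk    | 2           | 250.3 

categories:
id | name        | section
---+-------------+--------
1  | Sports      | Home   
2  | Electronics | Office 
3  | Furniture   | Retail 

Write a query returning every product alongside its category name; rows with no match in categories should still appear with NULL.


LEFT JOIN keeps every row from products (the left table); where category_id has no match in categories, the category columns become NULL. Walk through each product:
  - product 1 (Printer): category_id=3 -> matches Furniture
  - product 2 (Chair): category_id=1 -> matches Sports
  - product 3 (Mouse): category_id=3 -> matches Furniture
  - product 4 (Speaker): category_id=NULL, no match -> kept with NULL
  - product 5 (Stapler): category_id=1 -> matches Sports
  - product 6 (Desk): category_id=2 -> matches Electronics
All 6 rows appear; 1 has NULL category.

SQL:
SELECT a.name, b.name AS category
FROM products a
LEFT JOIN categories b ON a.category_id = b.id

Result:
name    | category   
--------+------------
Printer | Furniture  
Chair   | Sports     
Mouse   | Furniture  
Speaker | NULL       
Stapler | Sports     
Desk    | Electronics


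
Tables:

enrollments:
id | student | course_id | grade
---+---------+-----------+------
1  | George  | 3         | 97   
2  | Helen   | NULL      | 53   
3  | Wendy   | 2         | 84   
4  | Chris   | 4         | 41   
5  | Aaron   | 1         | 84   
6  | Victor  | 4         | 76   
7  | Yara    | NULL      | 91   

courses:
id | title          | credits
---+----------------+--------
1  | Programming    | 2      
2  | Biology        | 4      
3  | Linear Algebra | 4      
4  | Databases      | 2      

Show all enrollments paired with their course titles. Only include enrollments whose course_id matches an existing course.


INNER JOIN keeps only enrollments rows whose course_id matches an id in courses. Walk through each enrollment:
  - enrollment 1 (George): course_id=3 -> matches Linear Algebra
  - enrollment 2 (Helen): course_id=NULL, no match -> dropped
  - enrollment 3 (Wendy): course_id=2 -> matches Biology
  - enrollment 4 (Chris): course_id=4 -> matches Databases
  - enrollment 5 (Aaron): course_id=1 -> matches Programming
  - enrollment 6 (Victor): course_id=4 -> matches Databases
  - enrollment 7 (Yara): course_id=NULL, no match -> dropped
So 2 of 7 rows are dropped.

SQL:
SELECT a.student, b.title AS course
FROM enrollments a
INNER JOIN courses b ON a.course_id = b.id

Result:
student | course        
--------+---------------
George  | Linear Algebra
Wendy   | Biology       
Chris   | Databases     
Aaron   | Programming   
Victor  | Databases     


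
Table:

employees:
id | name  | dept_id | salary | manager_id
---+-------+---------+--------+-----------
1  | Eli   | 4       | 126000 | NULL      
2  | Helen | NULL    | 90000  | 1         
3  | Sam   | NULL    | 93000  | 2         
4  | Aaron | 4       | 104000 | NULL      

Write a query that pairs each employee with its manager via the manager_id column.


This is a self-join: employees is joined to a second copy of itself, matching each row's manager_id to another row's id. Use LEFT JOIN so rows with manager_id=NULL are kept.
  - employee 1 (Eli): manager_id=NULL -> NULL
  - employee 2 (Helen): manager_id=1 -> Eli
  - employee 3 (Sam): manager_id=2 -> Helen
  - employee 4 (Aaron): manager_id=NULL -> NULL

SQL:
SELECT a.name AS item, b.name AS manager
FROM employees a
LEFT JOIN employees b ON a.manager_id = b.id

Result:
item  | manager
------+--------
Eli   | NULL   
Helen | Eli    
Sam   | Helen  
Aaron | NULL   


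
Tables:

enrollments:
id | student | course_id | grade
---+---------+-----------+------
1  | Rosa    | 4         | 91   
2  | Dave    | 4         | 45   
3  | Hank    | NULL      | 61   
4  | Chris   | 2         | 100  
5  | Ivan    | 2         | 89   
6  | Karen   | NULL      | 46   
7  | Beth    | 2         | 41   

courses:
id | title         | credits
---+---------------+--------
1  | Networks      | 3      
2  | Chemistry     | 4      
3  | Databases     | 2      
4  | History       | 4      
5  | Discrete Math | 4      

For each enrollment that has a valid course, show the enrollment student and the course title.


INNER JOIN keeps only enrollments rows whose course_id matches an id in courses. Walk through each enrollment:
  - enrollment 1 (Rosa): course_id=4 -> matches History
  - enrollment 2 (Dave): course_id=4 -> matches History
  - enrollment 3 (Hank): course_id=NULL, no match -> dropped
  - enrollment 4 (Chris): course_id=2 -> matches Chemistry
  - enrollment 5 (Ivan): course_id=2 -> matches Chemistry
  - enrollment 6 (Karen): course_id=NULL, no match -> dropped
  - enrollment 7 (Beth): course_id=2 -> matches Chemistry
So 2 of 7 rows are dropped.

SQL:
SELECT a.student, b.title AS course
FROM enrollments a
INNER JOIN courses b ON a.course_id = b.id

Result:
student | course   
--------+----------
Rosa    | History  
Dave    | History  
Chris   | Chemistry
Ivan    | Chemistry
Beth    | Chemistry


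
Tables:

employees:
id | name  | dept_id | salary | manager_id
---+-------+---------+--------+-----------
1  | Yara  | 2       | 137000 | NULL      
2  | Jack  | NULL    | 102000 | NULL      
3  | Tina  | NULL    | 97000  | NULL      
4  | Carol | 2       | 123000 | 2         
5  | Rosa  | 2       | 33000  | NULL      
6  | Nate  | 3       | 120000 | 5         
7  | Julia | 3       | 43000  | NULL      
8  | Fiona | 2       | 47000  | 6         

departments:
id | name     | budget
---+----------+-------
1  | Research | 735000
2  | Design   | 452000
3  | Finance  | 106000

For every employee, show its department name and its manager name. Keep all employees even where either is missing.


Two LEFT JOINs from the same base table employees: one to departments via dept_id, one to employees itself via manager_id. Both are LEFT so every employee is preserved.
Match against departments:
  - employee 1 (Yara): dept_id=2 -> matches Design
  - employee 2 (Jack): dept_id=NULL, no match -> kept with NULL
  - employee 3 (Tina): dept_id=NULL, no match -> kept with NULL
  - employee 4 (Carol): dept_id=2 -> matches Design
  - employee 5 (Rosa): dept_id=2 -> matches Design
  - employee 6 (Nate): dept_id=3 -> matches Finance
  - employee 7 (Julia): dept_id=3 -> matches Finance
  - employee 8 (Fiona): dept_id=2 -> matches Design
Match against employees (self):
  - employee 1 (Yara): manager_id=NULL -> NULL
  - employee 2 (Jack): manager_id=NULL -> NULL
  - employee 3 (Tina): manager_id=NULL -> NULL
  - employee 4 (Carol): manager_id=2 -> Jack
  - employee 5 (Rosa): manager_id=NULL -> NULL
  - employee 6 (Nate): manager_id=5 -> Rosa
  - employee 7 (Julia): manager_id=NULL -> NULL
  - employee 8 (Fiona): manager_id=6 -> Nate

SQL:
SELECT a.name, b.name AS department, c.name AS manager
FROM employees a
LEFT JOIN departments b ON a.dept_id = b.id
LEFT JOIN employees c ON a.manager_id = c.id

Result:
name  | department | manager
------+------------+--------
Yara  | Design     | NULL   
Jack  | NULL       | NULL   
Tina  | NULL       | NULL   
Carol | Design     | Jack   
Rosa  | Design     | NULL   
Nate  | Finance    | Rosa   
Julia | Finance    | NULL   
Fiona | Design     | Nate   


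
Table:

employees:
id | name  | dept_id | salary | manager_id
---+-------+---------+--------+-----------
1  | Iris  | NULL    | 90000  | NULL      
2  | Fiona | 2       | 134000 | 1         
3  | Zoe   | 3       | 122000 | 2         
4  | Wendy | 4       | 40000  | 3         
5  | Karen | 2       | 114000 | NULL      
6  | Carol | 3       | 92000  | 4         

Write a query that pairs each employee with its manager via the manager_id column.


This is a self-join: employees is joined to a second copy of itself, matching each row's manager_id to another row's id. Use LEFT JOIN so rows with manager_id=NULL are kept.
  - employee 1 (Iris): manager_id=NULL -> NULL
  - employee 2 (Fiona): manager_id=1 -> Iris
  - employee 3 (Zoe): manager_id=2 -> Fiona
  - employee 4 (Wendy): manager_id=3 -> Zoe
  - employee 5 (Karen): manager_id=NULL -> NULL
  - employee 6 (Carol): manager_id=4 -> Wendy

SQL:
SELECT a.name AS item, b.name AS manager
FROM employees a
LEFT JOIN employees b ON a.manager_id = b.id

Result:
item  | manager
------+--------
Iris  | NULL   
Fiona | Iris   
Zoe   | Fiona  
Wendy | Zoe    
Karen | NULL   
Carol | Wendy  


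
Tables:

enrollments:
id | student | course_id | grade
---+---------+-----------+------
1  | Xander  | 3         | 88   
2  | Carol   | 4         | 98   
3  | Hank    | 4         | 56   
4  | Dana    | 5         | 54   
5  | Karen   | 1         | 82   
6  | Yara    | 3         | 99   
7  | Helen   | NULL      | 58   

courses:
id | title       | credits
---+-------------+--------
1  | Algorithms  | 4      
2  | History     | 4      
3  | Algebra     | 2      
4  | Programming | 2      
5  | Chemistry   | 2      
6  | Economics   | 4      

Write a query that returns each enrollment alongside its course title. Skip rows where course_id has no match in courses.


INNER JOIN keeps only enrollments rows whose course_id matches an id in courses. Walk through each enrollment:
  - enrollment 1 (Xander): course_id=3 -> matches Algebra
  - enrollment 2 (Carol): course_id=4 -> matches Programming
  - enrollment 3 (Hank): course_id=4 -> matches Programming
  - enrollment 4 (Dana): course_id=5 -> matches Chemistry
  - enrollment 5 (Karen): course_id=1 -> matches Algorithms
  - enrollment 6 (Yara): course_id=3 -> matches Algebra
  - enrollment 7 (Helen): course_id=NULL, no match -> dropped
So 1 of 7 rows is dropped.

SQL:
SELECT a.student, b.title AS course
FROM enrollments a
INNER JOIN courses b ON a.course_id = b.id

Result:
student | course     
--------+------------
Xander  | Algebra    
Carol   | Programming
Hank    | Programming
Dana    | Chemistry  
Karen   | Algorithms 
Yara    | Algebra    


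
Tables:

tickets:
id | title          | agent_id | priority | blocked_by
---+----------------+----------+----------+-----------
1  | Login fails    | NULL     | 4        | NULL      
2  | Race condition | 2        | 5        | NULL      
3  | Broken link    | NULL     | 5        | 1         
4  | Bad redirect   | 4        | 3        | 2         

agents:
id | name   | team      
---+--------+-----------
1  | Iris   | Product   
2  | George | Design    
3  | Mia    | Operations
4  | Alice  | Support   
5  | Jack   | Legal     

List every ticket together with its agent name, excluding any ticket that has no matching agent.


INNER JOIN keeps only tickets rows whose agent_id matches an id in agents. Walk through each ticket:
  - ticket 1 (Login fails): agent_id=NULL, no match -> dropped
  - ticket 2 (Race condition): agent_id=2 -> matches George
  - ticket 3 (Broken link): agent_id=NULL, no match -> dropped
  - ticket 4 (Bad redirect): agent_id=4 -> matches Alice
So 2 of 4 rows are dropped.

SQL:
SELECT a.title, b.name AS agent
FROM tickets a
INNER JOIN agents b ON a.agent_id = b.id

Result:
title          | agent 
---------------+-------
Race condition | George
Bad redirect   | Alice 


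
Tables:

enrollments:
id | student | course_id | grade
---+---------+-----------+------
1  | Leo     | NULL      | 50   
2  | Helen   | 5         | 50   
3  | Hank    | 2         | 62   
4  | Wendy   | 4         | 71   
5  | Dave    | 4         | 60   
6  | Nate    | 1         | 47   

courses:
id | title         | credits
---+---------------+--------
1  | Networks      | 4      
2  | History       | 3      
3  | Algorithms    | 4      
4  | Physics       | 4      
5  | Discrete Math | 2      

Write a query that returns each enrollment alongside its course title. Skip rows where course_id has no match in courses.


INNER JOIN keeps only enrollments rows whose course_id matches an id in courses. Walk through each enrollment:
  - enrollment 1 (Leo): course_id=NULL, no match -> dropped
  - enrollment 2 (Helen): course_id=5 -> matches Discrete Math
  - enrollment 3 (Hank): course_id=2 -> matches History
  - enrollment 4 (Wendy): course_id=4 -> matches Physics
  - enrollment 5 (Dave): course_id=4 -> matches Physics
  - enrollment 6 (Nate): course_id=1 -> matches Networks
So 1 of 6 rows is dropped.

SQL:
SELECT a.student, b.title AS course
FROM enrollments a
INNER JOIN courses b ON a.course_id = b.id

Result:
student | course       
--------+--------------
Helen   | Discrete Math
Hank    | History      
Wendy   | Physics      
Dave    | Physics      
Nate    | Networks     


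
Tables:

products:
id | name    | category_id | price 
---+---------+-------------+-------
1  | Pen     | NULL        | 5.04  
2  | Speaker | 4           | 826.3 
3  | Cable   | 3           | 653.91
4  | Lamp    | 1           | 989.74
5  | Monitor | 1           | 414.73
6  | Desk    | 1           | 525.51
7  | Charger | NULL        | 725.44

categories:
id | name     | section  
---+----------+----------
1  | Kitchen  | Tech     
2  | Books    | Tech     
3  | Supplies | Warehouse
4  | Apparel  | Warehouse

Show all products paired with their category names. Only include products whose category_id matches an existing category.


INNER JOIN keeps only products rows whose category_id matches an id in categories. Walk through each product:
  - product 1 (Pen): category_id=NULL, no match -> dropped
  - product 2 (Speaker): category_id=4 -> matches Apparel
  - product 3 (Cable): category_id=3 -> matches Supplies
  - product 4 (Lamp): category_id=1 -> matches Kitchen
  - product 5 (Monitor): category_id=1 -> matches Kitchen
  - product 6 (Desk): category_id=1 -> matches Kitchen
  - product 7 (Charger): category_id=NULL, no match -> dropped
So 2 of 7 rows are dropped.

SQL:
SELECT a.name, b.name AS category
FROM products a
INNER JOIN categories b ON a.category_id = b.id

Result:
name    | category
--------+---------
Speaker | Apparel 
Cable   | Supplies
Lamp    | Kitchen 
Monitor | Kitchen 
Desk    | Kitchen 


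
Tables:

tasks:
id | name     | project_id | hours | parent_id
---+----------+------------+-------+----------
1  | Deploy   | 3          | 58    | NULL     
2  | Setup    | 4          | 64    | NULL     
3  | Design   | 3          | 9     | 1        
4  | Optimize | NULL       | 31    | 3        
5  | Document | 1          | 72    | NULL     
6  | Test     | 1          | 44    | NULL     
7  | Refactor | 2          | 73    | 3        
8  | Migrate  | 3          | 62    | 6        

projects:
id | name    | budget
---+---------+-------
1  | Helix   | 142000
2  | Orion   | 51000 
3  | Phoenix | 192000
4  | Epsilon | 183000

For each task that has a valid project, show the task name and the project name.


INNER JOIN keeps only tasks rows whose project_id matches an id in projects. Walk through each task:
  - task 1 (Deploy): project_id=3 -> matches Phoenix
  - task 2 (Setup): project_id=4 -> matches Epsilon
  - task 3 (Design): project_id=3 -> matches Phoenix
  - task 4 (Optimize): project_id=NULL, no match -> dropped
  - task 5 (Document): project_id=1 -> matches Helix
  - task 6 (Test): project_id=1 -> matches Helix
  - task 7 (Refactor): project_id=2 -> matches Orion
  - task 8 (Migrate): project_id=3 -> matches Phoenix
So 1 of 8 rows is dropped.

SQL:
SELECT a.name, b.name AS project
FROM tasks a
INNER JOIN projects b ON a.project_id = b.id

Result:
name     | project
---------+--------
Deploy   | Phoenix
Setup    | Epsilon
Design   | Phoenix
Document | Helix  
Test     | Helix  
Refactor | Orion  
Migrate  | Phoenix


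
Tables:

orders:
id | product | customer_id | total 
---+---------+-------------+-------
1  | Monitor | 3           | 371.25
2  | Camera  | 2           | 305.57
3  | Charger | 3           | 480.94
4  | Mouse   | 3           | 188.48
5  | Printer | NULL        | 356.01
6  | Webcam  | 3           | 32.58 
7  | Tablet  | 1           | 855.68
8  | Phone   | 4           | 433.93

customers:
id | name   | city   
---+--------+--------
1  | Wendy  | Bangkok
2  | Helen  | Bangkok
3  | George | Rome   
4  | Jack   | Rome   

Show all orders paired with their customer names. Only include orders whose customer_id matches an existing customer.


INNER JOIN keeps only orders rows whose customer_id matches an id in customers. Walk through each order:
  - order 1 (Monitor): customer_id=3 -> matches George
  - order 2 (Camera): customer_id=2 -> matches Helen
  - order 3 (Charger): customer_id=3 -> matches George
  - order 4 (Mouse): customer_id=3 -> matches George
  - order 5 (Printer): customer_id=NULL, no match -> dropped
  - order 6 (Webcam): customer_id=3 -> matches George
  - order 7 (Tablet): customer_id=1 -> matches Wendy
  - order 8 (Phone): customer_id=4 -> matches Jack
So 1 of 8 rows is dropped.

SQL:
SELECT a.product, b.name AS customer
FROM orders a
INNER JOIN customers b ON a.customer_id = b.id

Result:
product | customer
--------+---------
Monitor | George  
Camera  | Helen   
Charger | George  
Mouse   | George  
Webcam  | George  
Tablet  | Wendy   
Phone   | Jack    


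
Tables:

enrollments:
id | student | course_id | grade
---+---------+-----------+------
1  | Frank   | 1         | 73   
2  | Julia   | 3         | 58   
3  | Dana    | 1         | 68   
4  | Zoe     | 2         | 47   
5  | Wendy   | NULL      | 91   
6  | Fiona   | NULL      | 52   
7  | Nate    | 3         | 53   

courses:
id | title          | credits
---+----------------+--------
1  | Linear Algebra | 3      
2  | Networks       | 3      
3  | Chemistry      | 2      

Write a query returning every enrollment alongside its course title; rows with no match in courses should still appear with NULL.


LEFT JOIN keeps every row from enrollments (the left table); where course_id has no match in courses, the course columns become NULL. Walk through each enrollment:
  - enrollment 1 (Frank): course_id=1 -> matches Linear Algebra
  - enrollment 2 (Julia): course_id=3 -> matches Chemistry
  - enrollment 3 (Dana): course_id=1 -> matches Linear Algebra
  - enrollment 4 (Zoe): course_id=2 -> matches Networks
  - enrollment 5 (Wendy): course_id=NULL, no match -> kept with NULL
  - enrollment 6 (Fiona): course_id=NULL, no match -> kept with NULL
  - enrollment 7 (Nate): course_id=3 -> matches Chemistry
All 7 rows appear; 2 have NULL course.

SQL:
SELECT a.student, b.title AS course
FROM enrollments a
LEFT JOIN courses b ON a.course_id = b.id

Result:
student | course        
--------+---------------
Frank   | Linear Algebra
Julia   | Chemistry     
Dana    | Linear Algebra
Zoe     | Networks      
Wendy   | NULL          
Fiona   | NULL          
Nate    | Chemistry     


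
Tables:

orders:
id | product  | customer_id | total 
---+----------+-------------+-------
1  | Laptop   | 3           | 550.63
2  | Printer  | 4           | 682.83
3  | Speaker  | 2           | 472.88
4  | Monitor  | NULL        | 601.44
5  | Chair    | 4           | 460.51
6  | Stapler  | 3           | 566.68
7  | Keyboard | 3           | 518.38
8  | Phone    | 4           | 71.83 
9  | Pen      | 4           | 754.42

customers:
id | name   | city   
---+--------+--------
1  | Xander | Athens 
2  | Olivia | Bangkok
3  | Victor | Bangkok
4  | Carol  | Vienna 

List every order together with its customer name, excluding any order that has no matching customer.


INNER JOIN keeps only orders rows whose customer_id matches an id in customers. Walk through each order:
  - order 1 (Laptop): customer_id=3 -> matches Victor
  - order 2 (Printer): customer_id=4 -> matches Carol
  - order 3 (Speaker): customer_id=2 -> matches Olivia
  - order 4 (Monitor): customer_id=NULL, no match -> dropped
  - order 5 (Chair): customer_id=4 -> matches Carol
  - order 6 (Stapler): customer_id=3 -> matches Victor
  - order 7 (Keyboard): customer_id=3 -> matches Victor
  - order 8 (Phone): customer_id=4 -> matches Carol
  - order 9 (Pen): customer_id=4 -> matches Carol
So 1 of 9 rows is dropped.

SQL:
SELECT a.product, b.name AS customer
FROM orders a
INNER JOIN customers b ON a.customer_id = b.id

Result:
product  | customer
---------+---------
Laptop   | Victor  
Printer  | Carol   
Speaker  | Olivia  
Chair    | Carol   
Stapler  | Victor  
Keyboard | Victor  
Phone    | Carol   
Pen      | Carol   


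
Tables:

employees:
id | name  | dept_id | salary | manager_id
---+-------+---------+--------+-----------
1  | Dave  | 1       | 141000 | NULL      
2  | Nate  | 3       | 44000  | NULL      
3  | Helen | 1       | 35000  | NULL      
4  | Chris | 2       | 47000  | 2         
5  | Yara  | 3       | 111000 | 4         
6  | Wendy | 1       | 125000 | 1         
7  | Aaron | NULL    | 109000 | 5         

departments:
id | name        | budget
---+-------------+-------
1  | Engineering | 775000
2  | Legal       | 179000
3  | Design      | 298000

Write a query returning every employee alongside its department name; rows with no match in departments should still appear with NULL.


LEFT JOIN keeps every row from employees (the left table); where dept_id has no match in departments, the department columns become NULL. Walk through each employee:
  - employee 1 (Dave): dept_id=1 -> matches Engineering
  - employee 2 (Nate): dept_id=3 -> matches Design
  - employee 3 (Helen): dept_id=1 -> matches Engineering
  - employee 4 (Chris): dept_id=2 -> matches Legal
  - employee 5 (Yara): dept_id=3 -> matches Design
  - employee 6 (Wendy): dept_id=1 -> matches Engineering
  - employee 7 (Aaron): dept_id=NULL, no match -> kept with NULL
All 7 rows appear; 1 has NULL department.

SQL:
SELECT a.name, b.name AS department
FROM employees a
LEFT JOIN departments b ON a.dept_id = b.id

Result:
name  | department 
------+------------
Dave  | Engineering
Nate  | Design     
Helen | Engineering
Chris | Legal      
Yara  | Design     
Wendy | Engineering
Aaron | NULL       


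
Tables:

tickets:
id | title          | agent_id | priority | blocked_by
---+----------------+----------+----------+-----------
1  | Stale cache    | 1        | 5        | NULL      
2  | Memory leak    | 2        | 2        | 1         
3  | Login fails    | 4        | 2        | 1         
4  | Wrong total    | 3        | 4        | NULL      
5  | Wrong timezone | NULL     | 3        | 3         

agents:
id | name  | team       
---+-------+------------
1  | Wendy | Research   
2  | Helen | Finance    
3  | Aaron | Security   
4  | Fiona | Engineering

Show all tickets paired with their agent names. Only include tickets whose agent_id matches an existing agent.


INNER JOIN keeps only tickets rows whose agent_id matches an id in agents. Walk through each ticket:
  - ticket 1 (Stale cache): agent_id=1 -> matches Wendy
  - ticket 2 (Memory leak): agent_id=2 -> matches Helen
  - ticket 3 (Login fails): agent_id=4 -> matches Fiona
  - ticket 4 (Wrong total): agent_id=3 -> matches Aaron
  - ticket 5 (Wrong timezone): agent_id=NULL, no match -> dropped
So 1 of 5 rows is dropped.

SQL:
SELECT a.title, b.name AS agent
FROM tickets a
INNER JOIN agents b ON a.agent_id = b.id

Result:
title       | agent
------------+------
Stale cache | Wendy
Memory leak | Helen
Login fails | Fiona
Wrong total | Aaron


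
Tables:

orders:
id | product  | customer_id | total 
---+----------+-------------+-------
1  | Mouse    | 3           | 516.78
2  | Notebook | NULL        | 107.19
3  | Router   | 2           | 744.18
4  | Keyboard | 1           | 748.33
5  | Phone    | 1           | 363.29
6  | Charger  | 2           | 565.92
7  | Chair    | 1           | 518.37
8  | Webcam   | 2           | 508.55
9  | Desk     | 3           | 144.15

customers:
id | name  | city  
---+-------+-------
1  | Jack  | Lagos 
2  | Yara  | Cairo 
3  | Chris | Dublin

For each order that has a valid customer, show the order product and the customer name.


INNER JOIN keeps only orders rows whose customer_id matches an id in customers. Walk through each order:
  - order 1 (Mouse): customer_id=3 -> matches Chris
  - order 2 (Notebook): customer_id=NULL, no match -> dropped
  - order 3 (Router): customer_id=2 -> matches Yara
  - order 4 (Keyboard): customer_id=1 -> matches Jack
  - order 5 (Phone): customer_id=1 -> matches Jack
  - order 6 (Charger): customer_id=2 -> matches Yara
  - order 7 (Chair): customer_id=1 -> matches Jack
  - order 8 (Webcam): customer_id=2 -> matches Yara
  - order 9 (Desk): customer_id=3 -> matches Chris
So 1 of 9 rows is dropped.

SQL:
SELECT a.product, b.name AS customer
FROM orders a
INNER JOIN customers b ON a.customer_id = b.id

Result:
product  | customer
---------+---------
Mouse    | Chris   
Router   | Yara    
Keyboard | Jack    
Phone    | Jack    
Charger  | Yara    
Chair    | Jack    
Webcam   | Yara    
Desk     | Chris   


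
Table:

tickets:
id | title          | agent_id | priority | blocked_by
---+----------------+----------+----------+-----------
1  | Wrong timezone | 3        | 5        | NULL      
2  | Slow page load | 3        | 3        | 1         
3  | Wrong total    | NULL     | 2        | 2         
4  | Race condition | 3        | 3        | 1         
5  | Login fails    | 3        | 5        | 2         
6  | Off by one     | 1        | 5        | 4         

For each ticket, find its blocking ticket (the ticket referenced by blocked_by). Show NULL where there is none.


This is a self-join: tickets is joined to a second copy of itself, matching each row's blocked_by to another row's id. Use LEFT JOIN so rows with blocked_by=NULL are kept.
  - ticket 1 (Wrong timezone): blocked_by=NULL -> NULL
  - ticket 2 (Slow page load): blocked_by=1 -> Wrong timezone
  - ticket 3 (Wrong total): blocked_by=2 -> Slow page load
  - ticket 4 (Race condition): blocked_by=1 -> Wrong timezone
  - ticket 5 (Login fails): blocked_by=2 -> Slow page load
  - ticket 6 (Off by one): blocked_by=4 -> Race condition

SQL:
SELECT a.title AS item, b.title AS blocked_by
FROM tickets a
LEFT JOIN tickets b ON a.blocked_by = b.id

Result:
item           | blocked_by    
---------------+---------------
Wrong timezone | NULL          
Slow page load | Wrong timezone
Wrong total    | Slow page load
Race condition | Wrong timezone
Login fails    | Slow page load
Off by one     | Race condition


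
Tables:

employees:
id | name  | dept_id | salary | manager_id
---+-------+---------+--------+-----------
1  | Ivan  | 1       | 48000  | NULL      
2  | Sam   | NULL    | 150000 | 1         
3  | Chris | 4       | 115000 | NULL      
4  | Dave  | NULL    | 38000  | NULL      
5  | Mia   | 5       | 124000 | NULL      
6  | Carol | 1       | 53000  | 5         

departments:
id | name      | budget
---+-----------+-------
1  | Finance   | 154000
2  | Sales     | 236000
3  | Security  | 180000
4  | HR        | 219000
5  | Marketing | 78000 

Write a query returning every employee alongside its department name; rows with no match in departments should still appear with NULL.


LEFT JOIN keeps every row from employees (the left table); where dept_id has no match in departments, the department columns become NULL. Walk through each employee:
  - employee 1 (Ivan): dept_id=1 -> matches Finance
  - employee 2 (Sam): dept_id=NULL, no match -> kept with NULL
  - employee 3 (Chris): dept_id=4 -> matches HR
  - employee 4 (Dave): dept_id=NULL, no match -> kept with NULL
  - employee 5 (Mia): dept_id=5 -> matches Marketing
  - employee 6 (Carol): dept_id=1 -> matches Finance
All 6 rows appear; 2 have NULL department.

SQL:
SELECT a.name, b.name AS department
FROM employees a
LEFT JOIN departments b ON a.dept_id = b.id

Result:
name  | department
------+-----------
Ivan  | Finance   
Sam   | NULL      
Chris | HR        
Dave  | NULL      
Mia   | Marketing 
Carol | Finance   


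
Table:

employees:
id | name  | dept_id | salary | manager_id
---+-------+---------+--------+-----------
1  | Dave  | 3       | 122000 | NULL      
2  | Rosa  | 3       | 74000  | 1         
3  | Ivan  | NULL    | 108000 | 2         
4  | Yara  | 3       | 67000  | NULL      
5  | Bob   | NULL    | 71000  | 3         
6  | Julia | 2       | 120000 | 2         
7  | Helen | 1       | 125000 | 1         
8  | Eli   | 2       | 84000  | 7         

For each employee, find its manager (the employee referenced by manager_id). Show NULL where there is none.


This is a self-join: employees is joined to a second copy of itself, matching each row's manager_id to another row's id. Use LEFT JOIN so rows with manager_id=NULL are kept.
  - employee 1 (Dave): manager_id=NULL -> NULL
  - employee 2 (Rosa): manager_id=1 -> Dave
  - employee 3 (Ivan): manager_id=2 -> Rosa
  - employee 4 (Yara): manager_id=NULL -> NULL
  - employee 5 (Bob): manager_id=3 -> Ivan
  - employee 6 (Julia): manager_id=2 -> Rosa
  - employee 7 (Helen): manager_id=1 -> Dave
  - employee 8 (Eli): manager_id=7 -> Helen

SQL:
SELECT a.name AS item, b.name AS manager
FROM employees a
LEFT JOIN employees b ON a.manager_id = b.id

Result:
item  | manager
------+--------
Dave  | NULL   
Rosa  | Dave   
Ivan  | Rosa   
Yara  | NULL   
Bob   | Ivan   
Julia | Rosa   
Helen | Dave   
Eli   | Helen  


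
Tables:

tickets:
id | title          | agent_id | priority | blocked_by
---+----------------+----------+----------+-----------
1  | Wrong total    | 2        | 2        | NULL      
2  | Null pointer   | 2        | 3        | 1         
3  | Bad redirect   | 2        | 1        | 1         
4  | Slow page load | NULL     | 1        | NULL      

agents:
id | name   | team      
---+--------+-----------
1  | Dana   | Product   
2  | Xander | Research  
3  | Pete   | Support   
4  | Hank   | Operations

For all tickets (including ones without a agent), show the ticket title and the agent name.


LEFT JOIN keeps every row from tickets (the left table); where agent_id has no match in agents, the agent columns become NULL. Walk through each ticket:
  - ticket 1 (Wrong total): agent_id=2 -> matches Xander
  - ticket 2 (Null pointer): agent_id=2 -> matches Xander
  - ticket 3 (Bad redirect): agent_id=2 -> matches Xander
  - ticket 4 (Slow page load): agent_id=NULL, no match -> kept with NULL
All 4 rows appear; 1 has NULL agent.

SQL:
SELECT a.title, b.name AS agent
FROM tickets a
LEFT JOIN agents b ON a.agent_id = b.id

Result:
title          | agent 
---------------+-------
Wrong total    | Xander
Null pointer   | Xander
Bad redirect   | Xander
Slow page load | NULL  


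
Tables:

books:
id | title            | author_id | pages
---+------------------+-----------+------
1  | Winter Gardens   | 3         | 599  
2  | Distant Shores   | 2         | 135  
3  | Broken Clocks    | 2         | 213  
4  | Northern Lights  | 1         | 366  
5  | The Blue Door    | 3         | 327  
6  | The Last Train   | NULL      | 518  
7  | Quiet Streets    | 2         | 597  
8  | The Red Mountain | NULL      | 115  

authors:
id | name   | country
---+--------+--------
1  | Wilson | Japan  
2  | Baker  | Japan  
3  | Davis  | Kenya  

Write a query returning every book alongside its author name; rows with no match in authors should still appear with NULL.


LEFT JOIN keeps every row from books (the left table); where author_id has no match in authors, the author columns become NULL. Walk through each book:
  - book 1 (Winter Gardens): author_id=3 -> matches Davis
  - book 2 (Distant Shores): author_id=2 -> matches Baker
  - book 3 (Broken Clocks): author_id=2 -> matches Baker
  - book 4 (Northern Lights): author_id=1 -> matches Wilson
  - book 5 (The Blue Door): author_id=3 -> matches Davis
  - book 6 (The Last Train): author_id=NULL, no match -> kept with NULL
  - book 7 (Quiet Streets): author_id=2 -> matches Baker
  - book 8 (The Red Mountain): author_id=NULL, no match -> kept with NULL
All 8 rows appear; 2 have NULL author.

SQL:
SELECT a.title, b.name AS author
FROM books a
LEFT JOIN authors b ON a.author_id = b.id

Result:
title            | author
-----------------+-------
Winter Gardens   | Davis 
Distant Shores   | Baker 
Broken Clocks    | Baker 
Northern Lights  | Wilson
The Blue Door    | Davis 
The Last Train   | NULL  
Quiet Streets    | Baker 
The Red Mountain | NULL  


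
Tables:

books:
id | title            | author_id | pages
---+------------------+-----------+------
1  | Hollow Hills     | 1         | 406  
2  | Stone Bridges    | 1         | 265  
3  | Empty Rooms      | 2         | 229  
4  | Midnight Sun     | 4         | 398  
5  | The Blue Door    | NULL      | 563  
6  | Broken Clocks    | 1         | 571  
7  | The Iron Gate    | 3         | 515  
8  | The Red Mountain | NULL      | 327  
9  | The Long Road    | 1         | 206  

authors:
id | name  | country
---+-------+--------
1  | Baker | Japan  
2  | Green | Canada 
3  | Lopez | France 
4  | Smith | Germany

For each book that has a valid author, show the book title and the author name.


INNER JOIN keeps only books rows whose author_id matches an id in authors. Walk through each book:
  - book 1 (Hollow Hills): author_id=1 -> matches Baker
  - book 2 (Stone Bridges): author_id=1 -> matches Baker
  - book 3 (Empty Rooms): author_id=2 -> matches Green
  - book 4 (Midnight Sun): author_id=4 -> matches Smith
  - book 5 (The Blue Door): author_id=NULL, no match -> dropped
  - book 6 (Broken Clocks): author_id=1 -> matches Baker
  - book 7 (The Iron Gate): author_id=3 -> matches Lopez
  - book 8 (The Red Mountain): author_id=NULL, no match -> dropped
  - book 9 (The Long Road): author_id=1 -> matches Baker
So 2 of 9 rows are dropped.

SQL:
SELECT a.title, b.name AS author
FROM books a
INNER JOIN authors b ON a.author_id = b.id

Result:
title         | author
--------------+-------
Hollow Hills  | Baker 
Stone Bridges | Baker 
Empty Rooms   | Green 
Midnight Sun  | Smith 
Broken Clocks | Baker 
The Iron Gate | Lopez 
The Long Road | Baker 


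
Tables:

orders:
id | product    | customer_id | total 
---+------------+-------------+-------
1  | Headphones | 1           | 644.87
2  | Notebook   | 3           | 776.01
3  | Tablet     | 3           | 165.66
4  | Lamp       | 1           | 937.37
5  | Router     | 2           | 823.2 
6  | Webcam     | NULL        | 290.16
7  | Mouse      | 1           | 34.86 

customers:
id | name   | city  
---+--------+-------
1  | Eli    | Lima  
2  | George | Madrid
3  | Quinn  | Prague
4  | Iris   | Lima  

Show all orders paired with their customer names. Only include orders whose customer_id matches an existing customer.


INNER JOIN keeps only orders rows whose customer_id matches an id in customers. Walk through each order:
  - order 1 (Headphones): customer_id=1 -> matches Eli
  - order 2 (Notebook): customer_id=3 -> matches Quinn
  - order 3 (Tablet): customer_id=3 -> matches Quinn
  - order 4 (Lamp): customer_id=1 -> matches Eli
  - order 5 (Router): customer_id=2 -> matches George
  - order 6 (Webcam): customer_id=NULL, no match -> dropped
  - order 7 (Mouse): customer_id=1 -> matches Eli
So 1 of 7 rows is dropped.

SQL:
SELECT a.product, b.name AS customer
FROM orders a
INNER JOIN customers b ON a.customer_id = b.id

Result:
product    | customer
-----------+---------
Headphones | Eli     
Notebook   | Quinn   
Tablet     | Quinn   
Lamp       | Eli     
Router     | George  
Mouse      | Eli     


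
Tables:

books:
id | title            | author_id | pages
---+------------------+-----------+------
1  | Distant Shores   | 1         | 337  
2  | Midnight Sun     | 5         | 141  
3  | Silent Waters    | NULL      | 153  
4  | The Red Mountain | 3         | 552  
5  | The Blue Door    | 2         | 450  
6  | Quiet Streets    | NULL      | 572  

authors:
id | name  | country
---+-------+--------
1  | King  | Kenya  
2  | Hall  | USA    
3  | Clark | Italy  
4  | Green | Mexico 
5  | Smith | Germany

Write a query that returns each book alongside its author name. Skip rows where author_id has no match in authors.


INNER JOIN keeps only books rows whose author_id matches an id in authors. Walk through each book:
  - book 1 (Distant Shores): author_id=1 -> matches King
  - book 2 (Midnight Sun): author_id=5 -> matches Smith
  - book 3 (Silent Waters): author_id=NULL, no match -> dropped
  - book 4 (The Red Mountain): author_id=3 -> matches Clark
  - book 5 (The Blue Door): author_id=2 -> matches Hall
  - book 6 (Quiet Streets): author_id=NULL, no match -> dropped
So 2 of 6 rows are dropped.

SQL:
SELECT a.title, b.name AS author
FROM books a
INNER JOIN authors b ON a.author_id = b.id

Result:
title            | author
-----------------+-------
Distant Shores   | King  
Midnight Sun     | Smith 
The Red Mountain | Clark 
The Blue Door    | Hall  
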